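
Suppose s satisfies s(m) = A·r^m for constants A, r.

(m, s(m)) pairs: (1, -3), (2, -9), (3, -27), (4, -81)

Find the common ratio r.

3

Consecutive ratio: -9/(-3) = 3, and -27/(-9) = 3, so r = 3.
Then A·3^1 = -3 gives A = -1, and s(m) = -1·3^m.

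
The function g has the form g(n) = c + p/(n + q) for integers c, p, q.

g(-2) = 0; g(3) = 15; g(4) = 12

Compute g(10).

(g(n) − c)(n + q) = p for each data point; the three points give a linear system in c and q, then p follows.
Solving: c = 6, q = -1, p = 18, so g(n) = 6 + 18/(n − 1).
Then g(10) = 6 + 18/9 = 8.

8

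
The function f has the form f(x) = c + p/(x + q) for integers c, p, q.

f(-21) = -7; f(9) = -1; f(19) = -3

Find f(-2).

(f(x) − c)(x + q) = p for each data point; the three points give a linear system in c and q, then p follows.
Solving: c = -5, q = 1, p = 40, so f(x) = -5 + 40/(x + 1).
Then f(-2) = -5 + 40/(-1) = -45.

-45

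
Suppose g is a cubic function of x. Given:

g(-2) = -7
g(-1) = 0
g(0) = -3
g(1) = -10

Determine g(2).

-15

Write g(x) = ax³ + bx² + cx + d; the 4 given values yield a linear system in the 4 coefficients.
Solving, g(x) = x³ - 2x² - 6x - 3.
Then g(2) = -15.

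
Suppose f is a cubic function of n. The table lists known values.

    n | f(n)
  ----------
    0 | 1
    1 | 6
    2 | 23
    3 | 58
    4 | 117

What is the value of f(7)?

498

First differences: 5, 17, 35, 59. Second differences: 12, 18, 24. Third differences: 6, 6.
Level-3 differences are constant, so f has degree 3.
Fitting a degree-3 polynomial gives f(n) = n³ + 3n² + n + 1.
Then f(7) = 498.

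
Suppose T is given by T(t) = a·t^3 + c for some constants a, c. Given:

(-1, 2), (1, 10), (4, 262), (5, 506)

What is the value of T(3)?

114

From T(-1) = 2 and T(1) = 10: -1a + c = 2 and 1a + c = 10.
Subtracting: 2a = 8, so a = 4; then c = 2 − 4·(-1) = 6.
So T(t) = 4t³ + 6, and T(3) = 114.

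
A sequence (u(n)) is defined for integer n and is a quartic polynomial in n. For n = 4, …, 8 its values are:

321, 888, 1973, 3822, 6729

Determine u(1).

-12

Write u(n) = an^4 + bn³ + cn² + dn + e; the 5 given values yield a linear system in the 5 coefficients.
Solving, u(n) = 2n^4 - 3n³ + 2n² - 6n - 7.
Then u(1) = -12.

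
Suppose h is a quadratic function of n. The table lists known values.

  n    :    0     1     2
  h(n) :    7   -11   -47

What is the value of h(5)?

Write h(n) = an² + bn + c; the 3 given values yield a linear system in the 3 coefficients.
Solving, h(n) = -9n² - 9n + 7.
Then h(5) = -263.

-263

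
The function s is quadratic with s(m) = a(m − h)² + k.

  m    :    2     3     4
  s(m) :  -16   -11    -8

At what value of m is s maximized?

First differences 5, 3; second difference -2 = 2a, so a = -1.
Expanding, the m-coefficient is −2ah = 2h; matching it to the data gives h = 5, and then k = -7.
So s(m) = -1(m − 5)² − 7.
Hence h = 5.

5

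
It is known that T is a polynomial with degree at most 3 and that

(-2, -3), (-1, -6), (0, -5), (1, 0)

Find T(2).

9

First differences: -3, 1, 5. Second differences: 4, 4.
Level-2 differences are constant, so T has degree 2.
Extending the table by one column gives the next first difference 9, so T(2) = 0 + 9 = 9.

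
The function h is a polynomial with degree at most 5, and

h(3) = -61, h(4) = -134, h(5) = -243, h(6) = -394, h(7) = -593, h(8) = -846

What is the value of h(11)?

First differences: -73, -109, -151, -199, -253. Second differences: -36, -42, -48, -54. Third differences: -6, -6, -6.
Level-3 differences are constant, so h has degree 3.
Fitting a degree-3 polynomial gives h(m) = -m³ - 6m² + 6m + 2.
Then h(11) = -1989.

-1989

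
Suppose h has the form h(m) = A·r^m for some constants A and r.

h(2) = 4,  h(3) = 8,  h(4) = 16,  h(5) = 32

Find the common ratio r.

2

Consecutive ratio: 8/4 = 2, and 16/8 = 2, so r = 2.
Then A·2^2 = 4 gives A = 1, and h(m) = 1·2^m.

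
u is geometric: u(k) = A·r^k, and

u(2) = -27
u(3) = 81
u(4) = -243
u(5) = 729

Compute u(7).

Consecutive ratio: 81/(-27) = -3, and -243/81 = -3, so r = -3.
Then A·(-3)^2 = -27 gives A = -3, and u(k) = -3·(-3)^k.
u(7) = -3·(-3)^7 = 6561.

6561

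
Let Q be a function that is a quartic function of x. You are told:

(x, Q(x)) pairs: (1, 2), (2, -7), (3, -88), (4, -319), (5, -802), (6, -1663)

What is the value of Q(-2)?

First differences: -9, -81, -231, -483, -861. Second differences: -72, -150, -252, -378. Third differences: -78, -102, -126. Fourth differences: -24, -24.
Level-4 differences are constant, so Q has degree 4.
Fitting a degree-4 polynomial gives Q(x) = -x^4 - 3x³ + 7x² + 6x - 7.
Then Q(-2) = 17.

17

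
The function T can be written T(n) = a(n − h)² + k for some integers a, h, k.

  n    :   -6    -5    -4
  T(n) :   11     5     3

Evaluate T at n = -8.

First differences -6, -2; second difference 4 = 2a, so a = 2.
Expanding, the n-coefficient is −2ah = -4h; matching it to the data gives h = -4, and then k = 3.
So T(n) = 2(n + 4)² + 3.
T(-8) = 2·(-4)² + 3 = 35.

35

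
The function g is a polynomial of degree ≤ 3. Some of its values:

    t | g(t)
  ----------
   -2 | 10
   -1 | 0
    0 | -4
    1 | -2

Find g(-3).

First differences: -10, -4, 2. Second differences: 6, 6.
Level-2 differences are constant, so g has degree 2.
Fitting a degree-2 polynomial gives g(t) = 3t² - t - 4.
Then g(-3) = 26.

26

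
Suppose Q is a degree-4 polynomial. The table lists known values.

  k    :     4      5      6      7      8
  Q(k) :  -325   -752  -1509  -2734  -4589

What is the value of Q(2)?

Write Q(k) = ak^4 + bk³ + ck² + dk + e; the 5 given values yield a linear system in the 5 coefficients.
Solving, Q(k) = -k^4 - k³ + k² - 6k + 3.
Then Q(2) = -29.

-29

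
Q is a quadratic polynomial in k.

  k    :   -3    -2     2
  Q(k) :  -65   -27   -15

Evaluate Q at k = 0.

7

Write Q(k) = ak² + bk + c; the 3 given values yield a linear system in the 3 coefficients.
Solving, Q(k) = -7k² + 3k + 7.
Then Q(0) = 7.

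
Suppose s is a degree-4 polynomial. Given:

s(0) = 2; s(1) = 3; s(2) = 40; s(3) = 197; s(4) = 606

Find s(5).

1447

Write s(m) = am^4 + bm³ + cm² + dm + e; the 5 given values yield a linear system in the 5 coefficients.
Solving, s(m) = 2m^4 + 2m³ - 2m² - m + 2.
Then s(5) = 1447.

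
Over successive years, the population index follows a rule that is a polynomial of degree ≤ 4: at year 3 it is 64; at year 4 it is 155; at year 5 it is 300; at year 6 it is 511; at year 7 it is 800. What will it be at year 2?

15

Write the value at k as s(k).
First differences: 91, 145, 211, 289. Second differences: 54, 66, 78. Third differences: 12, 12.
Level-3 differences are constant, so s has degree 3.
Fitting a degree-3 polynomial gives s(k) = 2k³ + 3k² - 4k - 5.
Then s(2) = 15.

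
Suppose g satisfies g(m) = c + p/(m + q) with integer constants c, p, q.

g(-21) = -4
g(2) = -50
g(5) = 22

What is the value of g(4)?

46

(g(m) − c)(m + q) = p for each data point; the three points give a linear system in c and q, then p follows.
Solving: c = -2, q = -3, p = 48, so g(m) = -2 + 48/(m − 3).
Then g(4) = -2 + 48/1 = 46.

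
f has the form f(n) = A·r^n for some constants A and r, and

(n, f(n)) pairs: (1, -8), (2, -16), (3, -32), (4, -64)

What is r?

Consecutive ratio: -16/(-8) = 2, and -32/(-16) = 2, so r = 2.
Then A·2^1 = -8 gives A = -4, and f(n) = -4·2^n.

2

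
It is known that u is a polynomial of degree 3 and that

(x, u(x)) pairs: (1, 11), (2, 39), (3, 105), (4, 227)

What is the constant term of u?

Write u(x) = ax³ + bx² + cx + d; the 4 given values yield a linear system in the 4 coefficients.
Solving, u(x) = 3x³ + x² + 4x + 3.
The constant term is u(0) = 3.

3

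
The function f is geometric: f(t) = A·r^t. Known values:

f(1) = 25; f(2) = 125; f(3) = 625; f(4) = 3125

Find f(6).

Consecutive ratio: 125/25 = 5, and 625/125 = 5, so r = 5.
Then A·5^1 = 25 gives A = 5, and f(t) = 5·5^t.
f(6) = 5·5^6 = 78125.

78125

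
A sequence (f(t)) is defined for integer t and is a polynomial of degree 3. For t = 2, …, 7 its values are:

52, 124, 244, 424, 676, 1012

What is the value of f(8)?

1444

Write f(t) = at³ + bt² + ct + d; the 6 given values yield a linear system in the 4 coefficients.
Solving, f(t) = 2t³ + 6t² + 4t + 4.
Then f(8) = 1444.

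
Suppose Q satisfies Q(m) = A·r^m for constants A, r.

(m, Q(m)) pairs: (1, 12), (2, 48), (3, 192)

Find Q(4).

Consecutive ratio: 48/12 = 4, and 192/48 = 4, so r = 4.
Then A·4^1 = 12 gives A = 3, and Q(m) = 3·4^m.
Q(4) = 3·4^4 = 768.

768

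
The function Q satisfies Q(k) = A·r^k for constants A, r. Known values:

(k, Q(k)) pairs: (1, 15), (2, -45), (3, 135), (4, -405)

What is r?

Consecutive ratio: -45/15 = -3, and 135/(-45) = -3, so r = -3.
Then A·(-3)^1 = 15 gives A = -5, and Q(k) = -5·(-3)^k.

-3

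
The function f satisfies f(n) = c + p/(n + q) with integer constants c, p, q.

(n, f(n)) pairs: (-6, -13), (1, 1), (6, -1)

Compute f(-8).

(f(n) − c)(n + q) = p for each data point; the three points give a linear system in c and q, then p follows.
Solving: c = -3, q = 4, p = 20, so f(n) = -3 + 20/(n + 4).
Then f(-8) = -3 + 20/(-4) = -8.

-8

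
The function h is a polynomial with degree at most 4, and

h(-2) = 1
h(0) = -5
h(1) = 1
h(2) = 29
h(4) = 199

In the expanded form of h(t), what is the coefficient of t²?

Write h(t) = at^4 + bt³ + ct² + dt + e; the 5 given values yield a linear system in the 5 coefficients.
Solving, the leading coefficient vanishes, and h(t) = 2t³ + 5t² - t - 5.
The coefficient of t² is 5.

5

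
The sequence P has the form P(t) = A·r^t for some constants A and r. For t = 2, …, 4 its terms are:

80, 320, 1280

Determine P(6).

20480

Consecutive ratio: 320/80 = 4, and 1280/320 = 4, so r = 4.
Then A·4^2 = 80 gives A = 5, and P(t) = 5·4^t.
P(6) = 5·4^6 = 20480.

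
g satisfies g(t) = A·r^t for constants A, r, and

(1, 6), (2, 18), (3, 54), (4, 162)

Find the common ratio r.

Consecutive ratio: 18/6 = 3, and 54/18 = 3, so r = 3.
Then A·3^1 = 6 gives A = 2, and g(t) = 2·3^t.

3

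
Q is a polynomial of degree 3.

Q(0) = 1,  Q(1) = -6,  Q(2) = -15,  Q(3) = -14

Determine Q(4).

Write Q(m) = am³ + bm² + cm + d; the 4 given values yield a linear system in the 4 coefficients.
Solving, Q(m) = 2m³ - 7m² - 2m + 1.
Then Q(4) = 9.

9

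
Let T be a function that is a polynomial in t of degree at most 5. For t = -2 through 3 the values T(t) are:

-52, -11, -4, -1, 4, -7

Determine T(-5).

-1039

Write T(t) = at^5 + bt^4 + ct³ + dt² + et + p; the 6 given values yield a linear system in the 6 coefficients.
Solving, the leading coefficient vanishes, and T(t) = -t^4 + 3t³ - t² + 2t - 4.
Then T(-5) = -1039.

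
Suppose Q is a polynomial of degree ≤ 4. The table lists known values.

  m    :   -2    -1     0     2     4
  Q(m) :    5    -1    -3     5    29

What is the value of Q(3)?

Write Q(m) = am^4 + bm³ + cm² + dm + e; the 5 given values yield a linear system in the 5 coefficients.
Solving, the top 2 coefficients vanish, and Q(m) = 2m² - 3.
Then Q(3) = 15.

15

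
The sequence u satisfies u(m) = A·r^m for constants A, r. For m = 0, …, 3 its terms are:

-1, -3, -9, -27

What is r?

3

Consecutive ratio: -3/(-1) = 3, and -9/(-3) = 3, so r = 3.
Then A·3^0 = -1 gives A = -1, and u(m) = -1·3^m.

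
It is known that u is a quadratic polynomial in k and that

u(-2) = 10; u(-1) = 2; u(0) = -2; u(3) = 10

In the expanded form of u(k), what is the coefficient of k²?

Write u(k) = ak² + bk + c; the 4 given values yield a linear system in the 3 coefficients.
Solving, u(k) = 2k² - 2k - 2.
The coefficient of k² is 2.

2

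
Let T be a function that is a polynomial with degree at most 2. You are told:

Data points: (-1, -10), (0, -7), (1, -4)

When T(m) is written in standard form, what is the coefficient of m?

3

First differences: 3, 3.
Level-1 differences are constant, so T has degree 1.
Fitting a degree-1 polynomial gives T(m) = 3m - 7.
The coefficient of m is 3.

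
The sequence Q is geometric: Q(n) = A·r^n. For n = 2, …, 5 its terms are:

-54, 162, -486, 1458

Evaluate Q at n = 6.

Consecutive ratio: 162/(-54) = -3, and -486/162 = -3, so r = -3.
Then A·(-3)^2 = -54 gives A = -6, and Q(n) = -6·(-3)^n.
Q(6) = -6·(-3)^6 = -4374.

-4374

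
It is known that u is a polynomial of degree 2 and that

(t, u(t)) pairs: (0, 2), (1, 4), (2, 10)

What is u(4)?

34

Write u(t) = at² + bt + c; the 3 given values yield a linear system in the 3 coefficients.
Solving, u(t) = 2t² + 2.
Then u(4) = 34.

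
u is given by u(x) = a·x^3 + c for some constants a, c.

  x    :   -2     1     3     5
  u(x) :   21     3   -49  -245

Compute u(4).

From u(-2) = 21 and u(1) = 3: -8a + c = 21 and 1a + c = 3.
Subtracting: 9a = -18, so a = -2; then c = 21 − (-2)·(-8) = 5.
So u(x) = -2x³ + 5, and u(4) = -123.

-123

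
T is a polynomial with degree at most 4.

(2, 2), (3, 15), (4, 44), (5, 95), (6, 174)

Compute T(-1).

First differences: 13, 29, 51, 79. Second differences: 16, 22, 28. Third differences: 6, 6.
Level-3 differences are constant, so T has degree 3.
Fitting a degree-3 polynomial gives T(k) = k³ - k² - k.
Then T(-1) = -1.

-1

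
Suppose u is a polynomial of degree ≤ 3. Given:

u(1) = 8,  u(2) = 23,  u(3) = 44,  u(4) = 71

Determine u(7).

188

Write u(t) = at³ + bt² + ct + d; the 4 given values yield a linear system in the 4 coefficients.
Solving, the leading coefficient vanishes, and u(t) = 3t² + 6t - 1.
Then u(7) = 188.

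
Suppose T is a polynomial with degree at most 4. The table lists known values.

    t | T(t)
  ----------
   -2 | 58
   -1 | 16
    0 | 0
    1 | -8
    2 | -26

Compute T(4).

-164

First differences: -42, -16, -8, -18. Second differences: 26, 8, -10. Third differences: -18, -18.
Level-3 differences are constant, so T has degree 3.
Fitting a degree-3 polynomial gives T(t) = -3t³ + 4t² - 9t.
Then T(4) = -164.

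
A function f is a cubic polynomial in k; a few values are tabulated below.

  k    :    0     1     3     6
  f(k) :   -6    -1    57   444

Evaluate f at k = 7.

Write f(k) = ak³ + bk² + ck + d; the 4 given values yield a linear system in the 4 coefficients.
Solving, f(k) = 2k³ + 3k - 6.
Then f(7) = 701.

701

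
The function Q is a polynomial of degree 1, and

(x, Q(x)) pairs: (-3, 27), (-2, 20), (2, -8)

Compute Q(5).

-29

Write Q(x) = ax + b; the 3 given values yield a linear system in the 2 coefficients.
Solving, Q(x) = -7x + 6.
Then Q(5) = -29.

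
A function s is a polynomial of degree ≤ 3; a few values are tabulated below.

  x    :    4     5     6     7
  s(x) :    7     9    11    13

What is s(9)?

17

First differences: 2, 2, 2.
Level-1 differences are constant, so s has degree 1.
Fitting a degree-1 polynomial gives s(x) = 2x - 1.
Then s(9) = 17.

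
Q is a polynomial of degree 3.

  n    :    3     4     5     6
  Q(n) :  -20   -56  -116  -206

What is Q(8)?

-500

Write Q(n) = an³ + bn² + cn + d; the 4 given values yield a linear system in the 4 coefficients.
Solving, Q(n) = -n³ + n + 4.
Then Q(8) = -500.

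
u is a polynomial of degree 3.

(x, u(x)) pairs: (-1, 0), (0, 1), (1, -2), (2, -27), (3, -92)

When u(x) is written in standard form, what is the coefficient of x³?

First differences: 1, -3, -25, -65. Second differences: -4, -22, -40. Third differences: -18, -18.
Level-3 differences are constant, so u has degree 3.
Fitting a degree-3 polynomial gives u(x) = -3x³ - 2x² + 2x + 1.
The coefficient of x³ is -3.

-3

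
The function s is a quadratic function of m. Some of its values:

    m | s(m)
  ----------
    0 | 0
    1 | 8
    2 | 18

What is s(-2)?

-10

Write s(m) = am² + bm + c; the 3 given values yield a linear system in the 3 coefficients.
Solving, s(m) = m² + 7m.
Then s(-2) = -10.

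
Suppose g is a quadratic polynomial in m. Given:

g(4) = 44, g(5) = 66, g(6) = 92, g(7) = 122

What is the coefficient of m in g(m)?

4

First differences: 22, 26, 30. Second differences: 4, 4.
Level-2 differences are constant, so g has degree 2.
Fitting a degree-2 polynomial gives g(m) = 2m² + 4m - 4.
The coefficient of m is 4.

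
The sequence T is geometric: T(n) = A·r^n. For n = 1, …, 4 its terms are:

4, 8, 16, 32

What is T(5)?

Consecutive ratio: 8/4 = 2, and 16/8 = 2, so r = 2.
Then A·2^1 = 4 gives A = 2, and T(n) = 2·2^n.
T(5) = 2·2^5 = 64.

64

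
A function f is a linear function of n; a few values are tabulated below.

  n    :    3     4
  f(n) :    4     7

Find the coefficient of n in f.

Write f(n) = an + b; the 2 given values yield a linear system in the 2 coefficients.
Solving, f(n) = 3n - 5.
The coefficient of n is 3.

3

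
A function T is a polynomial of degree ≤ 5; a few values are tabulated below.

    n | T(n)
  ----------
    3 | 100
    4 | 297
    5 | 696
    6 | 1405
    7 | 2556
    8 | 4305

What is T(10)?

10341

First differences: 197, 399, 709, 1151, 1749. Second differences: 202, 310, 442, 598. Third differences: 108, 132, 156. Fourth differences: 24, 24.
Level-4 differences are constant, so T has degree 4.
Fitting a degree-4 polynomial gives T(n) = n^4 + 4n² - 6n + 1.
Then T(10) = 10341.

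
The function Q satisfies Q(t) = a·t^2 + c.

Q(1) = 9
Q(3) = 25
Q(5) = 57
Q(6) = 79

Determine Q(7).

105

From Q(1) = 9 and Q(3) = 25: 1a + c = 9 and 9a + c = 25.
Subtracting: 8a = 16, so a = 2; then c = 9 − 2·1 = 7.
So Q(t) = 2t² + 7, and Q(7) = 105.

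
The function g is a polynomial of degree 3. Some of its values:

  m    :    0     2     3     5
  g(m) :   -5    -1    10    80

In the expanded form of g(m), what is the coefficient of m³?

Write g(m) = am³ + bm² + cm + d; the 4 given values yield a linear system in the 4 coefficients.
Solving, g(m) = m³ - 2m² + 2m - 5.
The coefficient of m³ is 1.

1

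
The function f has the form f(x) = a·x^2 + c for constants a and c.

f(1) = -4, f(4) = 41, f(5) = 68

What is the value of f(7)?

140

From f(1) = -4 and f(4) = 41: 1a + c = -4 and 16a + c = 41.
Subtracting: 15a = 45, so a = 3; then c = -4 − 3·1 = -7.
So f(x) = 3x² − 7, and f(7) = 140.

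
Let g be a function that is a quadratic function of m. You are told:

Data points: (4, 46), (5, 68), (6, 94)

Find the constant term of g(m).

-2

Write g(m) = am² + bm + c; the 3 given values yield a linear system in the 3 coefficients.
Solving, g(m) = 2m² + 4m - 2.
The constant term is g(0) = -2.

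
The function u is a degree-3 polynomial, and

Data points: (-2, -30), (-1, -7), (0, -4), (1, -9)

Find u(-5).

Write u(x) = ax³ + bx² + cx + d; the 4 given values yield a linear system in the 4 coefficients.
Solving, u(x) = 2x³ - 4x² - 3x - 4.
Then u(-5) = -339.

-339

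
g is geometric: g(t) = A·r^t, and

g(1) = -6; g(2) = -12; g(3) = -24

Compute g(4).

-48

Consecutive ratio: -12/(-6) = 2, and -24/(-12) = 2, so r = 2.
Then A·2^1 = -6 gives A = -3, and g(t) = -3·2^t.
g(4) = -3·2^4 = -48.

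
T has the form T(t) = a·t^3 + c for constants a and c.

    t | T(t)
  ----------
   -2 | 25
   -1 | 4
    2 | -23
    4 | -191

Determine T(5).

-374

From T(-2) = 25 and T(-1) = 4: -8a + c = 25 and -1a + c = 4.
Subtracting: 7a = -21, so a = -3; then c = 25 − (-3)·(-8) = 1.
So T(t) = -3t³ + 1, and T(5) = -374.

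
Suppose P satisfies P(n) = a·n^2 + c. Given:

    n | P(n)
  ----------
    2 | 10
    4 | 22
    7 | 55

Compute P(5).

31

From P(2) = 10 and P(4) = 22: 4a + c = 10 and 16a + c = 22.
Subtracting: 12a = 12, so a = 1; then c = 10 − 1·4 = 6.
So P(n) = 1n² + 6, and P(5) = 31.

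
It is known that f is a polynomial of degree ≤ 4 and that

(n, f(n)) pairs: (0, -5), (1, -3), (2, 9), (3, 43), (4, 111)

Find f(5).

225

First differences: 2, 12, 34, 68. Second differences: 10, 22, 34. Third differences: 12, 12.
Level-3 differences are constant, so f has degree 3.
Fitting a degree-3 polynomial gives f(n) = 2n³ - n² + n - 5.
Then f(5) = 225.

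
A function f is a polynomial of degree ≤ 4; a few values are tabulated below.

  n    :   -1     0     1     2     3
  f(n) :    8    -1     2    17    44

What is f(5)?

134

First differences: -9, 3, 15, 27. Second differences: 12, 12, 12.
Level-2 differences are constant, so f has degree 2.
Fitting a degree-2 polynomial gives f(n) = 6n² - 3n - 1.
Then f(5) = 134.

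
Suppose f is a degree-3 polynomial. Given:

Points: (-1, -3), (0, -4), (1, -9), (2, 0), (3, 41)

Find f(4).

132

First differences: -1, -5, 9, 41. Second differences: -4, 14, 32. Third differences: 18, 18.
Level-3 differences are constant, so f has degree 3.
Extending the table by one column gives the next first difference 91, so f(4) = 41 + 91 = 132.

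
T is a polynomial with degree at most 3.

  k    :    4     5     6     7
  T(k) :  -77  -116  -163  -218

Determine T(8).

First differences: -39, -47, -55. Second differences: -8, -8.
Level-2 differences are constant, so T has degree 2.
Fitting a degree-2 polynomial gives T(k) = -4k² - 3k - 1.
Then T(8) = -281.

-281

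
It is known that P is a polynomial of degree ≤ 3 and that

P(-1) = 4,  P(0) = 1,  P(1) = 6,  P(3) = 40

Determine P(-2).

15

Write P(m) = am³ + bm² + cm + d; the 4 given values yield a linear system in the 4 coefficients.
Solving, the leading coefficient vanishes, and P(m) = 4m² + m + 1.
Then P(-2) = 15.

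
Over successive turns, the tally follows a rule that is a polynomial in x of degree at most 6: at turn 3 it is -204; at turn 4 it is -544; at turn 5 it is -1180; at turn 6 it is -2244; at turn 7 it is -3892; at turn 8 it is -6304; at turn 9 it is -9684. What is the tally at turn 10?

Write the value at x as f(x).
First differences: -340, -636, -1064, -1648, -2412, -3380. Second differences: -296, -428, -584, -764, -968. Third differences: -132, -156, -180, -204. Fourth differences: -24, -24, -24.
Level-4 differences are constant, so f has degree 4.
Fitting a degree-4 polynomial gives f(x) = -x^4 - 4x³ - 3x² + 4x.
Then f(10) = -14260.

-14260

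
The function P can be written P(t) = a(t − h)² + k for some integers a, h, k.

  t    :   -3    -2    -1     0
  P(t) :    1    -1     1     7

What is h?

First differences -2, 2, 6; second difference 4 = 2a, so a = 2.
Expanding, the t-coefficient is −2ah = -4h; matching it to the data gives h = -2, and then k = -1.
So P(t) = 2(t + 2)² − 1.
Hence h = -2.

-2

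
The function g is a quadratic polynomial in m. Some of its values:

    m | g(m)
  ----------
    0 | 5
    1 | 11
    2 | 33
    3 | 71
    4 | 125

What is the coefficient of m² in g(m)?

First differences: 6, 22, 38, 54. Second differences: 16, 16, 16.
Level-2 differences are constant, so g has degree 2.
Fitting a degree-2 polynomial gives g(m) = 8m² - 2m + 5.
The coefficient of m² is 8.

8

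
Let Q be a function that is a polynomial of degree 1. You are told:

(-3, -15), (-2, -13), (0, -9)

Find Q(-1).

Write Q(k) = ak + b; the 3 given values yield a linear system in the 2 coefficients.
Solving, Q(k) = 2k - 9.
Then Q(-1) = -11.

-11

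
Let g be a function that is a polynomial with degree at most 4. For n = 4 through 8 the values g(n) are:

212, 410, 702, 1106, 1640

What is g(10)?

First differences: 198, 292, 404, 534. Second differences: 94, 112, 130. Third differences: 18, 18.
Level-3 differences are constant, so g has degree 3.
Fitting a degree-3 polynomial gives g(n) = 3n³ + 2n² - 3n.
Then g(10) = 3170.

3170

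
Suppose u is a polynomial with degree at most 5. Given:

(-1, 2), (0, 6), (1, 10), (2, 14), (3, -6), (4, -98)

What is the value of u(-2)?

First differences: 4, 4, 4, -20, -92. Second differences: 0, 0, -24, -72. Third differences: 0, -24, -48. Fourth differences: -24, -24.
Level-4 differences are constant, so u has degree 4.
Fitting a degree-4 polynomial gives u(m) = -m^4 + 2m³ + m² + 2m + 6.
Then u(-2) = -26.

-26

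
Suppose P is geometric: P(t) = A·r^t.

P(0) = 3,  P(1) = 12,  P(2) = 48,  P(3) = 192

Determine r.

4

Consecutive ratio: 12/3 = 4, and 48/12 = 4, so r = 4.
Then A·4^0 = 3 gives A = 3, and P(t) = 3·4^t.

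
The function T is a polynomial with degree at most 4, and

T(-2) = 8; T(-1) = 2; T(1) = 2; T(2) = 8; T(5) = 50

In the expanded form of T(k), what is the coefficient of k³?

Write T(k) = ak^4 + bk³ + ck² + dk + e; the 5 given values yield a linear system in the 5 coefficients.
Solving, the top 2 coefficients vanish, and T(k) = 2k².
The coefficient of k³ is 0.

0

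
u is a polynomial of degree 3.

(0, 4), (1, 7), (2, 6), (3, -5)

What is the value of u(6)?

Write u(k) = ak³ + bk² + ck + d; the 4 given values yield a linear system in the 4 coefficients.
Solving, u(k) = -k³ + k² + 3k + 4.
Then u(6) = -158.

-158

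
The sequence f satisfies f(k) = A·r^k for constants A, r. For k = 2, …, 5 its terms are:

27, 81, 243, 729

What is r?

3

Consecutive ratio: 81/27 = 3, and 243/81 = 3, so r = 3.
Then A·3^2 = 27 gives A = 3, and f(k) = 3·3^k.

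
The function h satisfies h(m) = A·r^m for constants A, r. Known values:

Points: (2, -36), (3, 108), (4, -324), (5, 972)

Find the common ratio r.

-3

Consecutive ratio: 108/(-36) = -3, and -324/108 = -3, so r = -3.
Then A·(-3)^2 = -36 gives A = -4, and h(m) = -4·(-3)^m.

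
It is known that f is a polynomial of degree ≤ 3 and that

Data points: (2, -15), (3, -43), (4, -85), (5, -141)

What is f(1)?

First differences: -28, -42, -56. Second differences: -14, -14.
Level-2 differences are constant, so f has degree 2.
Fitting a degree-2 polynomial gives f(t) = -7t² + 7t - 1.
Then f(1) = -1.

-1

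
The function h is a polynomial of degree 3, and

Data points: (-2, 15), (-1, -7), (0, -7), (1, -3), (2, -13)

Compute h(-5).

393

Write h(n) = an³ + bn² + cn + d; the 5 given values yield a linear system in the 4 coefficients.
Solving, h(n) = -3n³ + 2n² + 5n - 7.
Then h(-5) = 393.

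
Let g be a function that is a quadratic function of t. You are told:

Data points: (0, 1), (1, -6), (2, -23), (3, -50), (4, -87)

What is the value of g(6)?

Write g(t) = at² + bt + c; the 5 given values yield a linear system in the 3 coefficients.
Solving, g(t) = -5t² - 2t + 1.
Then g(6) = -191.

-191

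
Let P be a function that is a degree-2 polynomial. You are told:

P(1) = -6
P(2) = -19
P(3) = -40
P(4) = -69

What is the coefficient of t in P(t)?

First differences: -13, -21, -29. Second differences: -8, -8.
Level-2 differences are constant, so P has degree 2.
Fitting a degree-2 polynomial gives P(t) = -4t² - t - 1.
The coefficient of t is -1.

-1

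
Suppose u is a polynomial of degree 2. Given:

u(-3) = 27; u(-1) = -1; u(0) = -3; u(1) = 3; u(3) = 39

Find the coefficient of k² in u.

4

Write u(k) = ak² + bk + c; the 5 given values yield a linear system in the 3 coefficients.
Solving, u(k) = 4k² + 2k - 3.
The coefficient of k² is 4.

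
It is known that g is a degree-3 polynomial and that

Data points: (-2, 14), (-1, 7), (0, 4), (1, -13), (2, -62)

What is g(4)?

-328

Write g(t) = at³ + bt² + ct + d; the 5 given values yield a linear system in the 4 coefficients.
Solving, g(t) = -3t³ - 7t² - 7t + 4.
Then g(4) = -328.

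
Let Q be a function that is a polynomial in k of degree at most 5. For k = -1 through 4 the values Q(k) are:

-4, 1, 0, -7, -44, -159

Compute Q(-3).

First differences: 5, -1, -7, -37, -115. Second differences: -6, -6, -30, -78. Third differences: 0, -24, -48. Fourth differences: -24, -24.
Level-4 differences are constant, so Q has degree 4.
Fitting a degree-4 polynomial gives Q(k) = -k^4 + 2k³ - 2k² + 1.
Then Q(-3) = -152.

-152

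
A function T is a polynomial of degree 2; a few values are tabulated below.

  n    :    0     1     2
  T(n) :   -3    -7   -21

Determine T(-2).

-25

Write T(n) = an² + bn + c; the 3 given values yield a linear system in the 3 coefficients.
Solving, T(n) = -5n² + n - 3.
Then T(-2) = -25.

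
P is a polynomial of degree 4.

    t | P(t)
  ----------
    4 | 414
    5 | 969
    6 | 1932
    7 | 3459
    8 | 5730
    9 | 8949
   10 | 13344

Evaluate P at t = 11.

19167

First differences: 555, 963, 1527, 2271, 3219, 4395. Second differences: 408, 564, 744, 948, 1176. Third differences: 156, 180, 204, 228. Fourth differences: 24, 24, 24.
Level-4 differences are constant, so P has degree 4.
Fitting a degree-4 polynomial gives P(t) = t^4 + 4t³ - 7t² + 5t - 6.
Then P(11) = 19167.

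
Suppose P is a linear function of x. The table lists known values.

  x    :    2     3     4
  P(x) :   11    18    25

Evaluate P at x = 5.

32

First differences: 7, 7.
Level-1 differences are constant, so P has degree 1.
Extending the table by one column gives the next first difference 7, so P(5) = 25 + 7 = 32.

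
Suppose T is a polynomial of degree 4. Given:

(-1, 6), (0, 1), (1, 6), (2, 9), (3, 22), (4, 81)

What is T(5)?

246

First differences: -5, 5, 3, 13, 59. Second differences: 10, -2, 10, 46. Third differences: -12, 12, 36. Fourth differences: 24, 24.
Level-4 differences are constant, so T has degree 4.
Extending the table by one column gives the next first difference 165, so T(5) = 81 + 165 = 246.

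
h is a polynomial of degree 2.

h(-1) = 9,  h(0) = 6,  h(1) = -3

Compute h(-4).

Write h(n) = an² + bn + c; the 3 given values yield a linear system in the 3 coefficients.
Solving, h(n) = -3n² - 6n + 6.
Then h(-4) = -18.

-18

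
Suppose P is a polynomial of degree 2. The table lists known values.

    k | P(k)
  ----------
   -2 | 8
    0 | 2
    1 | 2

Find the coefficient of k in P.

Write P(k) = ak² + bk + c; the 3 given values yield a linear system in the 3 coefficients.
Solving, P(k) = k² - k + 2.
The coefficient of k is -1.

-1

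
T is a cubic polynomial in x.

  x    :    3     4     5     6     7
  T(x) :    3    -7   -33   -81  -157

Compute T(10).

-613

First differences: -10, -26, -48, -76. Second differences: -16, -22, -28. Third differences: -6, -6.
Level-3 differences are constant, so T has degree 3.
Fitting a degree-3 polynomial gives T(x) = -x³ + 4x² - x - 3.
Then T(10) = -613.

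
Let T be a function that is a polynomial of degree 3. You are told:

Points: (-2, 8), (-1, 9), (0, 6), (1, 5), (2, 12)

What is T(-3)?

-3

First differences: 1, -3, -1, 7. Second differences: -4, 2, 8. Third differences: 6, 6.
Level-3 differences are constant, so T has degree 3.
Fitting a degree-3 polynomial gives T(x) = x³ + x² - 3x + 6.
Then T(-3) = -3.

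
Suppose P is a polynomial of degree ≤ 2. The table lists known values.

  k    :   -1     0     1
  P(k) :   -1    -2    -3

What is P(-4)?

First differences: -1, -1.
Level-1 differences are constant, so P has degree 1.
Fitting a degree-1 polynomial gives P(k) = -k - 2.
Then P(-4) = 2.

2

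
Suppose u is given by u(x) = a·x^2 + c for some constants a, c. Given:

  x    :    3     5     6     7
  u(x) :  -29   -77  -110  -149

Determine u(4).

-50

From u(3) = -29 and u(5) = -77: 9a + c = -29 and 25a + c = -77.
Subtracting: 16a = -48, so a = -3; then c = -29 − (-3)·9 = -2.
So u(x) = -3x² − 2, and u(4) = -50.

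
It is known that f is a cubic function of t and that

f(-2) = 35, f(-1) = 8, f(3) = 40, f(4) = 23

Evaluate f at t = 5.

-28

Write f(t) = at³ + bt² + ct + d; the 4 given values yield a linear system in the 4 coefficients.
Solving, f(t) = -2t³ + 7t² + 8t + 7.
Then f(5) = -28.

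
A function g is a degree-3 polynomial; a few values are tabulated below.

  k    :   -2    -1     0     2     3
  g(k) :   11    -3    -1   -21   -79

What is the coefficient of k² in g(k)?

Write g(k) = ak³ + bk² + ck + d; the 5 given values yield a linear system in the 4 coefficients.
Solving, g(k) = -3k³ - k² + 4k - 1.
The coefficient of k² is -1.

-1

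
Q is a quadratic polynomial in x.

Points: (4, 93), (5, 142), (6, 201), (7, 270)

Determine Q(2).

25

First differences: 49, 59, 69. Second differences: 10, 10.
Level-2 differences are constant, so Q has degree 2.
Fitting a degree-2 polynomial gives Q(x) = 5x² + 4x - 3.
Then Q(2) = 25.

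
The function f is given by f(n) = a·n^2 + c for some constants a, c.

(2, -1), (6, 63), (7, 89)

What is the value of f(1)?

From f(2) = -1 and f(6) = 63: 4a + c = -1 and 36a + c = 63.
Subtracting: 32a = 64, so a = 2; then c = -1 − 2·4 = -9.
So f(n) = 2n² − 9, and f(1) = -7.

-7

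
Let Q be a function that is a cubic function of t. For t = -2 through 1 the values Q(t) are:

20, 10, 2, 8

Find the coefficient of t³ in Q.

Write Q(t) = at³ + bt² + ct + d; the 4 given values yield a linear system in the 4 coefficients.
Solving, Q(t) = 2t³ + 7t² - 3t + 2.
The coefficient of t³ is 2.

2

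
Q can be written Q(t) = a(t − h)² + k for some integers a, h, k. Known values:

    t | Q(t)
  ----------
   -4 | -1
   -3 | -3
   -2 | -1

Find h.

-3

First differences -2, 2; second difference 4 = 2a, so a = 2.
Expanding, the t-coefficient is −2ah = -4h; matching it to the data gives h = -3, and then k = -3.
So Q(t) = 2(t + 3)² − 3.
Hence h = -3.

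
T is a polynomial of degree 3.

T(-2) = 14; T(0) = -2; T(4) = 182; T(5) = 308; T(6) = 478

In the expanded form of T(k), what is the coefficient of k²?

Write T(k) = ak³ + bk² + ck + d; the 5 given values yield a linear system in the 4 coefficients.
Solving, T(k) = k³ + 7k² + 2k - 2.
The coefficient of k² is 7.

7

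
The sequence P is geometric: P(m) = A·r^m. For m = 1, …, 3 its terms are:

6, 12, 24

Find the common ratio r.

Consecutive ratio: 12/6 = 2, and 24/12 = 2, so r = 2.
Then A·2^1 = 6 gives A = 3, and P(m) = 3·2^m.

2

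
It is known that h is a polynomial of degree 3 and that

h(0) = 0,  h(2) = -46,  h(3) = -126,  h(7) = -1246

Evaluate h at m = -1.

Write h(m) = am³ + bm² + cm + d; the 4 given values yield a linear system in the 4 coefficients.
Solving, h(m) = -3m³ - 4m² - 3m.
Then h(-1) = 2.

2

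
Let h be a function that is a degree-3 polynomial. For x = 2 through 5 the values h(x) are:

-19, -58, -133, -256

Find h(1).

Write h(x) = ax³ + bx² + cx + d; the 4 given values yield a linear system in the 4 coefficients.
Solving, h(x) = -2x³ - x - 1.
Then h(1) = -4.

-4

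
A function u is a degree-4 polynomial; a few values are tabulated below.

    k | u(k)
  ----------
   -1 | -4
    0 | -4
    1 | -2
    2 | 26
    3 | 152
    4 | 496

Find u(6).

First differences: 0, 2, 28, 126, 344. Second differences: 2, 26, 98, 218. Third differences: 24, 72, 120. Fourth differences: 48, 48.
Level-4 differences are constant, so u has degree 4.
Fitting a degree-4 polynomial gives u(k) = 2k^4 - k² + k - 4.
Then u(6) = 2558.

2558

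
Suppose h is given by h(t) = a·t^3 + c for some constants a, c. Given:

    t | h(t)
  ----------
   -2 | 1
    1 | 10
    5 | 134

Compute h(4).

From h(-2) = 1 and h(1) = 10: -8a + c = 1 and 1a + c = 10.
Subtracting: 9a = 9, so a = 1; then c = 1 − 1·(-8) = 9.
So h(t) = 1t³ + 9, and h(4) = 73.

73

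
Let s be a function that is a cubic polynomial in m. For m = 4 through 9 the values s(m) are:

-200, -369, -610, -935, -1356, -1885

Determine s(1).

First differences: -169, -241, -325, -421, -529. Second differences: -72, -84, -96, -108. Third differences: -12, -12, -12.
Level-3 differences are constant, so s has degree 3.
Fitting a degree-3 polynomial gives s(m) = -2m³ - 6m² + 7m - 4.
Then s(1) = -5.

-5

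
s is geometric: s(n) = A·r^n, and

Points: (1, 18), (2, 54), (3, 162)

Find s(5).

Consecutive ratio: 54/18 = 3, and 162/54 = 3, so r = 3.
Then A·3^1 = 18 gives A = 6, and s(n) = 6·3^n.
s(5) = 6·3^5 = 1458.

1458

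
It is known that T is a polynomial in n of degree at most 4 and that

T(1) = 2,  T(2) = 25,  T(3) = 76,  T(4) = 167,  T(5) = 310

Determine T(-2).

-19

First differences: 23, 51, 91, 143. Second differences: 28, 40, 52. Third differences: 12, 12.
Level-3 differences are constant, so T has degree 3.
Fitting a degree-3 polynomial gives T(n) = 2n³ + 2n² + 3n - 5.
Then T(-2) = -19.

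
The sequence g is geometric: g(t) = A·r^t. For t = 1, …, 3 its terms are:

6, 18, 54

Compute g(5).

Consecutive ratio: 18/6 = 3, and 54/18 = 3, so r = 3.
Then A·3^1 = 6 gives A = 2, and g(t) = 2·3^t.
g(5) = 2·3^5 = 486.

486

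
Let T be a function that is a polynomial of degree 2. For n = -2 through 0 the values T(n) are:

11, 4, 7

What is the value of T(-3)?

28

Write T(n) = an² + bn + c; the 3 given values yield a linear system in the 3 coefficients.
Solving, T(n) = 5n² + 8n + 7.
Then T(-3) = 28.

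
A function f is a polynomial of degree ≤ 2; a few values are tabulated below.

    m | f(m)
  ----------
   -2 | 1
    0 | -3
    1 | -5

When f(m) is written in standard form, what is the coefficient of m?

-2

Write f(m) = am² + bm + c; the 3 given values yield a linear system in the 3 coefficients.
Solving, the leading coefficient vanishes, and f(m) = -2m - 3.
The coefficient of m is -2.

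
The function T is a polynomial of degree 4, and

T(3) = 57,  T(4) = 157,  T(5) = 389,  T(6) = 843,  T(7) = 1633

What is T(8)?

2897

Write T(x) = ax^4 + bx³ + cx² + dx + e; the 5 given values yield a linear system in the 5 coefficients.
Solving, T(x) = x^4 - 3x³ + 5x² + x + 9.
Then T(8) = 2897.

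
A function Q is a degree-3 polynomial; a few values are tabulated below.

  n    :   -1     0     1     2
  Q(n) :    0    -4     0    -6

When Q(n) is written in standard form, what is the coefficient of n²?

Write Q(n) = an³ + bn² + cn + d; the 4 given values yield a linear system in the 4 coefficients.
Solving, Q(n) = -3n³ + 4n² + 3n - 4.
The coefficient of n² is 4.

4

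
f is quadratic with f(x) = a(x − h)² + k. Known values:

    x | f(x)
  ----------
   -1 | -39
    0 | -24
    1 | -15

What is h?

First differences 15, 9; second difference -6 = 2a, so a = -3.
Expanding, the x-coefficient is −2ah = 6h; matching it to the data gives h = 2, and then k = -12.
So f(x) = -3(x − 2)² − 12.
Hence h = 2.

2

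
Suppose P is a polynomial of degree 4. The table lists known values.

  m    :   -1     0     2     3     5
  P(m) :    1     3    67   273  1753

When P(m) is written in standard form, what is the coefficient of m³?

4

Write P(m) = am^4 + bm³ + cm² + dm + e; the 5 given values yield a linear system in the 5 coefficients.
Solving, P(m) = 2m^4 + 4m³ + 3.
The coefficient of m³ is 4.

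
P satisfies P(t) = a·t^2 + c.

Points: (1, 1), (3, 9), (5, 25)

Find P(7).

From P(1) = 1 and P(3) = 9: 1a + c = 1 and 9a + c = 9.
Subtracting: 8a = 8, so a = 1; then c = 1 − 1·1 = 0.
So P(t) = 1t² + 0, and P(7) = 49.

49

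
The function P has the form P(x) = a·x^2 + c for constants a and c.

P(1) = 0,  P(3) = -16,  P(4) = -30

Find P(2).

From P(1) = 0 and P(3) = -16: 1a + c = 0 and 9a + c = -16.
Subtracting: 8a = -16, so a = -2; then c = 0 − (-2)·1 = 2.
So P(x) = -2x² + 2, and P(2) = -6.

-6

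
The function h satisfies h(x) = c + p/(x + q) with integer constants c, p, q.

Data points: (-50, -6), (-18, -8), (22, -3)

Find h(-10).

(h(x) − c)(x + q) = p for each data point; the three points give a linear system in c and q, then p follows.
Solving: c = -5, q = 2, p = 48, so h(x) = -5 + 48/(x + 2).
Then h(-10) = -5 + 48/(-8) = -11.

-11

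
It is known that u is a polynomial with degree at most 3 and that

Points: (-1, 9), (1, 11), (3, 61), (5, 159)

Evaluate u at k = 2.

Write u(k) = ak³ + bk² + ck + d; the 4 given values yield a linear system in the 4 coefficients.
Solving, the leading coefficient vanishes, and u(k) = 6k² + k + 4.
Then u(2) = 30.

30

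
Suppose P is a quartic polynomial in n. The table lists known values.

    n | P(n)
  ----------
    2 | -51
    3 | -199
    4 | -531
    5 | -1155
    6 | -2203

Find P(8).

-6219

Write P(n) = an^4 + bn³ + cn² + dn + e; the 5 given values yield a linear system in the 5 coefficients.
Solving, P(n) = -n^4 - 4n³ - n² - 2n + 5.
Then P(8) = -6219.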